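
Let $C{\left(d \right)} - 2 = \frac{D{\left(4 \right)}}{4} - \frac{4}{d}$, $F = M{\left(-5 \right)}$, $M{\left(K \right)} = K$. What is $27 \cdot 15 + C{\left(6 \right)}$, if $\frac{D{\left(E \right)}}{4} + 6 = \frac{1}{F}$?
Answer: $\frac{6002}{15} \approx 400.13$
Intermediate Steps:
$F = -5$
$D{\left(E \right)} = - \frac{124}{5}$ ($D{\left(E \right)} = -24 + \frac{4}{-5} = -24 + 4 \left(- \frac{1}{5}\right) = -24 - \frac{4}{5} = - \frac{124}{5}$)
$C{\left(d \right)} = - \frac{21}{5} - \frac{4}{d}$ ($C{\left(d \right)} = 2 - \left(\frac{31}{5} + \frac{4}{d}\right) = - \frac{21}{5} - \frac{4}{d}$)
$27 \cdot 15 + C{\left(6 \right)} = 27 \cdot 15 - \left(\frac{21}{5} + \frac{4}{6}\right) = 405 - \frac{73}{15} = \frac{6002}{15}$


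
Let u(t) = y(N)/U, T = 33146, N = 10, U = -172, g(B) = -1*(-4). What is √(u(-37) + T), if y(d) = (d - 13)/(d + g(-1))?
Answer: √48048973742/1204 ≈ 182.06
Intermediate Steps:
g(B) = 4
y(d) = (-13 + d)/(4 + d) (y(d) = (d - 13)/(d + 4) = (-13 + d)/(4 + d))
u(t) = 3/2408 (u(t) = ((-13 + 10)/(4 + 10))/(-172) = (-3/14)*(-1/172) = ((1/14)*(-3))*(-1/172) = -3/14*(-1/172) = 3/2408)
√(u(-37) + T) = √(3/2408 + 33146) = √(79815571/2408) = √48048973742/1204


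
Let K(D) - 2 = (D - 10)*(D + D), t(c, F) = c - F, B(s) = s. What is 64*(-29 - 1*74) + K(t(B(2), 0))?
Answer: -6622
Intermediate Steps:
K(D) = 2 + 2*D*(-10 + D) (K(D) = 2 + (D - 10)*(D + D) = 2 + (-10 + D)*(2*D) = 2 + 2*D*(-10 + D))
64*(-29 - 1*74) + K(t(B(2), 0)) = 64*(-29 - 1*74) + (2 - 20*(2 - 1*0) + 2*(2 - 1*0)²) = 64*(-29 - 74) + (2 - 20*(2 + 0) + 2*(2 + 0)²) = 64*(-103) + (2 - 20*2 + 2*2²) = -6592 + (2 - 40 + 2*4) = -6592 + (2 - 40 + 8) = -6592 - 30 = -6622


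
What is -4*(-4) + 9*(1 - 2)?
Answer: 7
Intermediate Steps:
-4*(-4) + 9*(1 - 2) = 16 + 9*(-1) = 16 - 9 = 7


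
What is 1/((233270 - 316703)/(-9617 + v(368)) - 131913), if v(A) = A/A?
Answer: -9616/1268391975 ≈ -7.5812e-6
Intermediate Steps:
v(A) = 1
1/((233270 - 316703)/(-9617 + v(368)) - 131913) = 1/((233270 - 316703)/(-9617 + 1) - 131913) = 1/(-83433/(-9616) - 131913) = 1/(-83433*(-1/9616) - 131913) = 1/(83433/9616 - 131913) = 1/(-1268391975/9616) = -9616/1268391975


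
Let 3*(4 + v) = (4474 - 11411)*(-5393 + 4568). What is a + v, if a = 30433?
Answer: 1938104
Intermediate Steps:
v = 1907671 (v = -4 + ((4474 - 11411)*(-5393 + 4568))/3 = -4 + (-6937*(-825))/3 = -4 + (⅓)*5723025 = -4 + 1907675 = 1907671)
a + v = 30433 + 1907671 = 1938104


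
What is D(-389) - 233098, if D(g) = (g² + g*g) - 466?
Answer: 69078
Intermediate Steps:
D(g) = -466 + 2*g² (D(g) = (g² + g²) - 466 = 2*g² - 466 = -466 + 2*g²)
D(-389) - 233098 = (-466 + 2*(-389)²) - 233098 = (-466 + 2*151321) - 233098 = (-466 + 302642) - 233098 = 302176 - 233098 = 69078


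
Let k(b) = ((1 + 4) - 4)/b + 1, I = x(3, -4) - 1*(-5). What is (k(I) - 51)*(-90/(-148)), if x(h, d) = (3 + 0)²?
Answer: -31455/1036 ≈ -30.362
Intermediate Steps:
x(h, d) = 9 (x(h, d) = 3² = 9)
I = 14 (I = 9 - 1*(-5) = 9 + 5 = 14)
k(b) = 1 + 1/b (k(b) = (5 - 4)/b + 1 = 1/b + 1 = 1 + 1/b)
(k(I) - 51)*(-90/(-148)) = ((1 + 14)/14 - 51)*(-90/(-148)) = ((1/14)*15 - 51)*(-90*(-1/148)) = (15/14 - 51)*(45/74) = -699/14*45/74 = -31455/1036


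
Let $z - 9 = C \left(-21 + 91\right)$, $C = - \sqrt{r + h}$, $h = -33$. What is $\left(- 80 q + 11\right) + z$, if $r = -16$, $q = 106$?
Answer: $-8460 - 490 i \approx -8460.0 - 490.0 i$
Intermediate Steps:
$C = - 7 i$ ($C = - \sqrt{-16 - 33} = - \sqrt{-49} = - 7 i \approx - 7.0 i$)
$z = 9 - 490 i$ ($z = 9 + - 7 i \left(-21 + 91\right) = 9 + - 7 i 70 = 9 - 490 i \approx 9.0 - 490.0 i$)
$\left(- 80 q + 11\right) + z = \left(\left(-80\right) 106 + 11\right) + \left(9 - 490 i\right) = \left(-8480 + 11\right) + \left(9 - 490 i\right) = -8469 + \left(9 - 490 i\right) = -8460 - 490 i$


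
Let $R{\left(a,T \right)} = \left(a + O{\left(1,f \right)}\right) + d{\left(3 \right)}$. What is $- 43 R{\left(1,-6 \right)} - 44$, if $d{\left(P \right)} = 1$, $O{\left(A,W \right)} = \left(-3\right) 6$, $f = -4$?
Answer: $644$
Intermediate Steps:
$O{\left(A,W \right)} = -18$
$R{\left(a,T \right)} = -17 + a$ ($R{\left(a,T \right)} = \left(a - 18\right) + 1 = \left(-18 + a\right) + 1 = -17 + a$)
$- 43 R{\left(1,-6 \right)} - 44 = - 43 \left(-17 + 1\right) - 44 = \left(-43\right) \left(-16\right) - 44 = 688 - 44 = 644$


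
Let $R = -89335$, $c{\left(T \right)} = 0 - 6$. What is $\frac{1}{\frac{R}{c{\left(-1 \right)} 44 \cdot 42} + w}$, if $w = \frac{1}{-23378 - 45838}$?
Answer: $\frac{2284128}{18402977} \approx 0.12412$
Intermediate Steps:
$c{\left(T \right)} = -6$ ($c{\left(T \right)} = 0 - 6 = -6$)
$w = - \frac{1}{69216}$ ($w = \frac{1}{-69216} = - \frac{1}{69216} \approx -1.4448 \cdot 10^{-5}$)
$\frac{1}{\frac{R}{c{\left(-1 \right)} 44 \cdot 42} + w} = \frac{1}{- \frac{89335}{\left(-6\right) 44 \cdot 42} - \frac{1}{69216}} = \frac{1}{- \frac{89335}{\left(-264\right) 42} - \frac{1}{69216}} = \frac{1}{- \frac{89335}{-11088} - \frac{1}{69216}} = \frac{1}{\left(-89335\right) \left(- \frac{1}{11088}\right) - \frac{1}{69216}} = \frac{1}{\frac{89335}{11088} - \frac{1}{69216}} = \frac{1}{\frac{18402977}{2284128}} = \frac{2284128}{18402977}$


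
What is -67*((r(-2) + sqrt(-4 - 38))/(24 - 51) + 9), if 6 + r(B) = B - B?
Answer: -5561/9 + 67*I*sqrt(42)/27 ≈ -617.89 + 16.082*I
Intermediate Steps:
r(B) = -6 (r(B) = -6 + (B - B) = -6 + 0 = -6)
-67*((r(-2) + sqrt(-4 - 38))/(24 - 51) + 9) = -67*((-6 + sqrt(-4 - 38))/(24 - 51) + 9) = -67*((-6 + sqrt(-42))/(-27) + 9) = -67*((-6 + I*sqrt(42))*(-1/27) + 9) = -67*((2/9 - I*sqrt(42)/27) + 9) = -67*(83/9 - I*sqrt(42)/27) = -5561/9 + 67*I*sqrt(42)/27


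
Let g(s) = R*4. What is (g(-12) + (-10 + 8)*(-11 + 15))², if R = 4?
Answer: 64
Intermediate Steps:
g(s) = 16 (g(s) = 4*4 = 16)
(g(-12) + (-10 + 8)*(-11 + 15))² = (16 + (-10 + 8)*(-11 + 15))² = (16 - 2*4)² = (16 - 8)² = 8² = 64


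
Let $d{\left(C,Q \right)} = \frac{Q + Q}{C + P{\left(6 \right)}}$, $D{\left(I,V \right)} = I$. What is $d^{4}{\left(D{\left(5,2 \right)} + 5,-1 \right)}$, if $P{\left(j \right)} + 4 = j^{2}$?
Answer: $\frac{1}{194481} \approx 5.1419 \cdot 10^{-6}$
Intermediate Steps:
$P{\left(j \right)} = -4 + j^{2}$
$d{\left(C,Q \right)} = \frac{2 Q}{32 + C}$ ($d{\left(C,Q \right)} = \frac{Q + Q}{C - \left(4 - 6^{2}\right)} = \frac{2 Q}{C + \left(-4 + 36\right)} = \frac{2 Q}{C + 32} = \frac{2 Q}{32 + C}$)
$d^{4}{\left(D{\left(5,2 \right)} + 5,-1 \right)} = \left(2 \left(-1\right) \frac{1}{32 + \left(5 + 5\right)}\right)^{4} = \left(2 \left(-1\right) \frac{1}{32 + 10}\right)^{4} = \left(2 \left(-1\right) \frac{1}{42}\right)^{4} = \left(- \frac{1}{21}\right)^{4} = \frac{1}{194481}$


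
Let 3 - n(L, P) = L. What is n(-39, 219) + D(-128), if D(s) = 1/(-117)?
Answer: 4913/117 ≈ 41.991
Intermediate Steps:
D(s) = -1/117
n(L, P) = 3 - L
n(-39, 219) + D(-128) = (3 - 1*(-39)) - 1/117 = (3 + 39) - 1/117 = 42 - 1/117 = 4913/117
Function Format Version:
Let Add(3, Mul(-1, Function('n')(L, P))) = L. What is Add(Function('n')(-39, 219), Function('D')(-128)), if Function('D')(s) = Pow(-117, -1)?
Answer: Rational(4913, 117) ≈ 41.991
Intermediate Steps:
Function('D')(s) = Rational(-1, 117)
Function('n')(L, P) = Add(3, Mul(-1, L))
Add(Function('n')(-39, 219), Function('D')(-128)) = Add(Add(3, Mul(-1, -39)), Rational(-1, 117)) = Add(Add(3, 39), Rational(-1, 117)) = Add(42, Rational(-1, 117)) = Rational(4913, 117)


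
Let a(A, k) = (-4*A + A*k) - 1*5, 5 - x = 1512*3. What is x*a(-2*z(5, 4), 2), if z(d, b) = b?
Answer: -49841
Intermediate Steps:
x = -4531 (x = 5 - 1512*3 = 5 - 1*4536 = 5 - 4536 = -4531)
a(A, k) = -5 - 4*A + A*k (a(A, k) = (-4*A + A*k) - 5 = -5 - 4*A + A*k)
x*a(-2*z(5, 4), 2) = -4531*(-5 - (-8)*4 - 2*4*2) = -4531*(-5 - 4*(-8) - 8*2) = -4531*(-5 + 32 - 16) = -4531*11 = -49841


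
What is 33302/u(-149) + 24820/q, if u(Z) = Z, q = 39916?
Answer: -19493889/87463 ≈ -222.88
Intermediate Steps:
33302/u(-149) + 24820/q = 33302/(-149) + 24820/39916 = 33302*(-1/149) + 24820*(1/39916) = -33302/149 + 365/587 = -19493889/87463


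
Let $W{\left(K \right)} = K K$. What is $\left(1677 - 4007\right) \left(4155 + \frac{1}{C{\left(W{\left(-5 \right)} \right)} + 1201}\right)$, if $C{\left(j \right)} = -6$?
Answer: $- \frac{2313795316}{239} \approx -9.6812 \cdot 10^{6}$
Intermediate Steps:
$W{\left(K \right)} = K^{2}$
$\left(1677 - 4007\right) \left(4155 + \frac{1}{C{\left(W{\left(-5 \right)} \right)} + 1201}\right) = \left(1677 - 4007\right) \left(4155 + \frac{1}{-6 + 1201}\right) = - 2330 \left(4155 + \frac{1}{1195}\right) = \left(-2330\right) \frac{4965226}{1195} = - \frac{2313795316}{239}$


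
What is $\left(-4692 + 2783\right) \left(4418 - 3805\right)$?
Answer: $-1170217$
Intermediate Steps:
$\left(-4692 + 2783\right) \left(4418 - 3805\right) = \left(-1909\right) 613 = -1170217$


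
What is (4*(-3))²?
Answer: 144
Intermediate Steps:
(4*(-3))² = (-12)² = 144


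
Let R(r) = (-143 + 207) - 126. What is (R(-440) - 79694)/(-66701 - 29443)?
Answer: 19939/24036 ≈ 0.82955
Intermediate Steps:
R(r) = -62 (R(r) = 64 - 126 = -62)
(R(-440) - 79694)/(-66701 - 29443) = (-62 - 79694)/(-66701 - 29443) = -79756/(-96144) = -79756*(-1/96144) = 19939/24036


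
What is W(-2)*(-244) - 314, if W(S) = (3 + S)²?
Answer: -558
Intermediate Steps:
W(-2)*(-244) - 314 = (3 - 2)²*(-244) - 314 = 1²*(-244) - 314 = 1*(-244) - 314 = -244 - 314 = -558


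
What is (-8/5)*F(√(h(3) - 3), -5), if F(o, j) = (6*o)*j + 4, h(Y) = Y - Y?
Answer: -32/5 + 48*I*√3 ≈ -6.4 + 83.138*I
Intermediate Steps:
h(Y) = 0
F(o, j) = 4 + 6*j*o (F(o, j) = 6*j*o + 4 = 4 + 6*j*o)
(-8/5)*F(√(h(3) - 3), -5) = (-8/5)*(4 + 6*(-5)*√(0 - 3)) = (-8*⅕)*(4 + 6*(-5)*√(-3)) = -8*(4 + 6*(-5)*(I*√3))/5 = -8*(4 - 30*I*√3)/5 = -32/5 + 48*I*√3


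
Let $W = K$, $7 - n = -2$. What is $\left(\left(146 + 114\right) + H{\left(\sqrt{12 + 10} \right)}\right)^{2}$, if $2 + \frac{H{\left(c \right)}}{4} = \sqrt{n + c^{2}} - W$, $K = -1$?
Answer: $66032 + 2048 \sqrt{31} \approx 77435.0$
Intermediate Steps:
$n = 9$ ($n = 7 - -2 = 7 + 2 = 9$)
$W = -1$
$H{\left(c \right)} = -4 + 4 \sqrt{9 + c^{2}}$ ($H{\left(c \right)} = -8 + 4 \left(\sqrt{9 + c^{2}} - -1\right) = -8 + 4 \left(\sqrt{9 + c^{2}} + 1\right) = -8 + 4 \left(1 + \sqrt{9 + c^{2}}\right) = -8 + \left(4 + 4 \sqrt{9 + c^{2}}\right) = -4 + 4 \sqrt{9 + c^{2}}$)
$\left(\left(146 + 114\right) + H{\left(\sqrt{12 + 10} \right)}\right)^{2} = \left(\left(146 + 114\right) - \left(4 - 4 \sqrt{9 + \left(\sqrt{12 + 10}\right)^{2}}\right)\right)^{2} = \left(260 - \left(4 - 4 \sqrt{9 + \left(\sqrt{22}\right)^{2}}\right)\right)^{2} = \left(260 - \left(4 - 4 \sqrt{9 + 22}\right)\right)^{2} = \left(260 - \left(4 - 4 \sqrt{31}\right)\right)^{2} = \left(256 + 4 \sqrt{31}\right)^{2}$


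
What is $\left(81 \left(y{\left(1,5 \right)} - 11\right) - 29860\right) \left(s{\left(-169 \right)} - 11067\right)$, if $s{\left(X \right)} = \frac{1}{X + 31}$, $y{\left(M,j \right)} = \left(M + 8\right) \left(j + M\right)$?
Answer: $\frac{40284194119}{138} \approx 2.9191 \cdot 10^{8}$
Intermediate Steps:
$y{\left(M,j \right)} = \left(8 + M\right) \left(M + j\right)$
$s{\left(X \right)} = \frac{1}{31 + X}$
$\left(81 \left(y{\left(1,5 \right)} - 11\right) - 29860\right) \left(s{\left(-169 \right)} - 11067\right) = \left(81 \left(\left(1^{2} + 8 \cdot 1 + 8 \cdot 5 + 1 \cdot 5\right) - 11\right) - 29860\right) \left(\frac{1}{31 - 169} - 11067\right) = \left(81 \left(\left(1 + 8 + 40 + 5\right) - 11\right) - 29860\right) \left(\frac{1}{-138} - 11067\right) = \left(81 \left(54 - 11\right) - 29860\right) \left(- \frac{1}{138} - 11067\right) = \left(81 \cdot 43 - 29860\right) \left(- \frac{1527247}{138}\right) = \left(3483 - 29860\right) \left(- \frac{1527247}{138}\right) = \left(-26377\right) \left(- \frac{1527247}{138}\right) = \frac{40284194119}{138}$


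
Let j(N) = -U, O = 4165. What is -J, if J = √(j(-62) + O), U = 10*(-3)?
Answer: -√4195 ≈ -64.769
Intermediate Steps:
U = -30
j(N) = 30 (j(N) = -1*(-30) = 30)
J = √4195 (J = √(30 + 4165) = √4195 ≈ 64.769)
-J = -√4195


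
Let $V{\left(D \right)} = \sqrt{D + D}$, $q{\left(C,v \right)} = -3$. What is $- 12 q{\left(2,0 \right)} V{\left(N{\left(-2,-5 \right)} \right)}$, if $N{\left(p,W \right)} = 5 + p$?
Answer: $36 \sqrt{6} \approx 88.182$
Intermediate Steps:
$V{\left(D \right)} = \sqrt{2} \sqrt{D}$ ($V{\left(D \right)} = \sqrt{2 D} = \sqrt{2} \sqrt{D}$)
$- 12 q{\left(2,0 \right)} V{\left(N{\left(-2,-5 \right)} \right)} = \left(-12\right) \left(-3\right) \sqrt{2} \sqrt{5 - 2} = 36 \sqrt{2} \sqrt{3} = 36 \sqrt{6}$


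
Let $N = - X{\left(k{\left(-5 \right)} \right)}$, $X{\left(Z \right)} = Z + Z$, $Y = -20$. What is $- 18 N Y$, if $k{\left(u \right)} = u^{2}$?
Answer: $-18000$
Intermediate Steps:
$X{\left(Z \right)} = 2 Z$
$N = -50$ ($N = - 2 \left(-5\right)^{2} = - 2 \cdot 25 = \left(-1\right) 50 = -50$)
$- 18 N Y = \left(-18\right) \left(-50\right) \left(-20\right) = 900 \left(-20\right) = -18000$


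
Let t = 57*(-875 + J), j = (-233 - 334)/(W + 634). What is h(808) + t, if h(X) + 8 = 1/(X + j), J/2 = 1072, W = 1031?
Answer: 10806584710/149417 ≈ 72325.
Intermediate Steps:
j = -63/185 (j = (-233 - 334)/(1031 + 634) = -567/1665 = -567*1/1665 = -63/185 ≈ -0.34054)
J = 2144 (J = 2*1072 = 2144)
h(X) = -8 + 1/(-63/185 + X) (h(X) = -8 + 1/(X - 63/185) = -8 + 1/(-63/185 + X))
t = 72333 (t = 57*(-875 + 2144) = 57*1269 = 72333)
h(808) + t = (689 - 1480*808)/(-63 + 185*808) + 72333 = (689 - 1195840)/(-63 + 149480) + 72333 = -1195151/149417 + 72333 = 10806584710/149417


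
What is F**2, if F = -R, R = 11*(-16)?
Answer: 30976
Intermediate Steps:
R = -176
F = 176 (F = -1*(-176) = 176)
F**2 = 176**2 = 30976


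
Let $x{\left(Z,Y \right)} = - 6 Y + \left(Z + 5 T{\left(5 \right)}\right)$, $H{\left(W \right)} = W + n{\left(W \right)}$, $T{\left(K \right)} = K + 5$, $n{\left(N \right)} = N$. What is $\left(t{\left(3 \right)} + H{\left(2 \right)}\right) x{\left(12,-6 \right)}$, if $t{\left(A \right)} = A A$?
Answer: $1274$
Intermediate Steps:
$t{\left(A \right)} = A^{2}$
$T{\left(K \right)} = 5 + K$
$H{\left(W \right)} = 2 W$ ($H{\left(W \right)} = W + W = 2 W$)
$x{\left(Z,Y \right)} = 50 + Z - 6 Y$ ($x{\left(Z,Y \right)} = - 6 Y + \left(Z + 5 \left(5 + 5\right)\right) = - 6 Y + \left(Z + 5 \cdot 10\right) = - 6 Y + \left(Z + 50\right) = - 6 Y + \left(50 + Z\right) = 50 + Z - 6 Y$)
$\left(t{\left(3 \right)} + H{\left(2 \right)}\right) x{\left(12,-6 \right)} = \left(3^{2} + 2 \cdot 2\right) \left(50 + 12 - -36\right) = \left(9 + 4\right) \left(50 + 12 + 36\right) = 13 \cdot 98 = 1274$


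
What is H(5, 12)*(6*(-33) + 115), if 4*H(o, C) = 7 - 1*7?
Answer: 0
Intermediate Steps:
H(o, C) = 0 (H(o, C) = (7 - 1*7)/4 = (7 - 7)/4 = (¼)*0 = 0)
H(5, 12)*(6*(-33) + 115) = 0*(6*(-33) + 115) = 0*(-198 + 115) = 0*(-83) = 0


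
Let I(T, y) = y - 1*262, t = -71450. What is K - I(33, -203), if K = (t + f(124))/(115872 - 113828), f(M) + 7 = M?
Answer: 879127/2044 ≈ 430.10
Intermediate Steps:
I(T, y) = -262 + y (I(T, y) = y - 262 = -262 + y)
f(M) = -7 + M
K = -71333/2044 (K = (-71450 + (-7 + 124))/(115872 - 113828) = (-71450 + 117)/2044 = -71333*1/2044 = -71333/2044 ≈ -34.899)
K - I(33, -203) = -71333/2044 - (-262 - 203) = -71333/2044 - 1*(-465) = -71333/2044 + 465 = 879127/2044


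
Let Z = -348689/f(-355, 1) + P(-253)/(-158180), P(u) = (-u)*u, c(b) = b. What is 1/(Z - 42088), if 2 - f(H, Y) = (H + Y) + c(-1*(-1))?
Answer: -204196/8794684531 ≈ -2.3218e-5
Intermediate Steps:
P(u) = -u²
f(H, Y) = 1 - H - Y (f(H, Y) = 2 - ((H + Y) - 1*(-1)) = 2 - ((H + Y) + 1) = 2 - (1 + H + Y) = 2 + (-1 - H - Y) = 1 - H - Y)
Z = -200483283/204196 (Z = -348689/(1 - 1*(-355) - 1*1) - 1*(-253)²/(-158180) = -348689/(1 + 355 - 1) - 1*64009*(-1/158180) = -348689/355 - 64009*(-1/158180) = -348689*1/355 + 5819/14380 = -348689/355 + 5819/14380 = -200483283/204196 ≈ -981.82)
1/(Z - 42088) = 1/(-200483283/204196 - 42088) = 1/(-8794684531/204196) = -204196/8794684531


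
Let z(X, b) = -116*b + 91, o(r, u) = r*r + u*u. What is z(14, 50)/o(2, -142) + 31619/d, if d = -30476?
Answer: -202919869/153659992 ≈ -1.3206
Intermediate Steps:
o(r, u) = r² + u²
z(X, b) = 91 - 116*b
z(14, 50)/o(2, -142) + 31619/d = (91 - 116*50)/(2² + (-142)²) + 31619/(-30476) = (91 - 5800)/(4 + 20164) + 31619*(-1/30476) = -5709/20168 - 31619/30476 = -202919869/153659992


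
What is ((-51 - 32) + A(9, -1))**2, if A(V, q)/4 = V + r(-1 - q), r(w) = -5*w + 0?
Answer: 2209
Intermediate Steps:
r(w) = -5*w
A(V, q) = 20 + 4*V + 20*q (A(V, q) = 4*(V - 5*(-1 - q)) = 4*(V + (5 + 5*q)) = 4*(5 + V + 5*q) = 20 + 4*V + 20*q)
((-51 - 32) + A(9, -1))**2 = ((-51 - 32) + (20 + 4*9 + 20*(-1)))**2 = (-83 + (20 + 36 - 20))**2 = (-83 + 36)**2 = (-47)**2 = 2209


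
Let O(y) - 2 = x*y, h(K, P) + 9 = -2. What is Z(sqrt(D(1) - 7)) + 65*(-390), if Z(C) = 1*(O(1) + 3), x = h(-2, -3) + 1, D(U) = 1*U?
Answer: -25355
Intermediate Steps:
D(U) = U
h(K, P) = -11 (h(K, P) = -9 - 2 = -11)
x = -10 (x = -11 + 1 = -10)
O(y) = 2 - 10*y
Z(C) = -5 (Z(C) = 1*((2 - 10*1) + 3) = 1*((2 - 10) + 3) = 1*(-8 + 3) = 1*(-5) = -5)
Z(sqrt(D(1) - 7)) + 65*(-390) = -5 + 65*(-390) = -5 - 25350 = -25355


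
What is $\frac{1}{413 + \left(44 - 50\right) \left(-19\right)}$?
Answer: $\frac{1}{527} \approx 0.0018975$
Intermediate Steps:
$\frac{1}{413 + \left(44 - 50\right) \left(-19\right)} = \frac{1}{413 - -114} = \frac{1}{413 + 114} = \frac{1}{527}$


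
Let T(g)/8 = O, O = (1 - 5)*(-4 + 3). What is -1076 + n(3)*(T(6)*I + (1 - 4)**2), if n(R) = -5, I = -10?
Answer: 479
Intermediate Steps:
O = 4 (O = -4*(-1) = 4)
T(g) = 32 (T(g) = 8*4 = 32)
-1076 + n(3)*(T(6)*I + (1 - 4)**2) = -1076 - 5*(32*(-10) + (1 - 4)**2) = -1076 - 5*(-320 + (-3)**2) = -1076 - 5*(-320 + 9) = -1076 - 5*(-311) = -1076 + 1555 = 479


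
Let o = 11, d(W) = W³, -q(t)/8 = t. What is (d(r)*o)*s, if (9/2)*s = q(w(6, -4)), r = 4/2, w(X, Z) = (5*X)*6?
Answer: -28160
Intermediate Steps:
w(X, Z) = 30*X
r = 2 (r = 4*(½) = 2)
q(t) = -8*t
s = -320 (s = 2*(-240*6)/9 = 2*(-8*180)/9 = (2/9)*(-1440) = -320)
(d(r)*o)*s = (2³*11)*(-320) = (8*11)*(-320) = 88*(-320) = -28160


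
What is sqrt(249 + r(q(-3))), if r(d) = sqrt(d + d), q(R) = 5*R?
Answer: sqrt(249 + I*sqrt(30)) ≈ 15.781 + 0.1735*I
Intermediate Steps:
r(d) = sqrt(2)*sqrt(d) (r(d) = sqrt(2*d) = sqrt(2)*sqrt(d))
sqrt(249 + r(q(-3))) = sqrt(249 + sqrt(2)*sqrt(5*(-3))) = sqrt(249 + sqrt(2)*sqrt(-15)) = sqrt(249 + sqrt(2)*(I*sqrt(15))) = sqrt(249 + I*sqrt(30))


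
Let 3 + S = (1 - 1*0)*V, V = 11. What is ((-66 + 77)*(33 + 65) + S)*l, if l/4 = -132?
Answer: -573408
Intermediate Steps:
l = -528 (l = 4*(-132) = -528)
S = 8 (S = -3 + (1 - 1*0)*11 = -3 + (1 + 0)*11 = -3 + 1*11 = -3 + 11 = 8)
((-66 + 77)*(33 + 65) + S)*l = ((-66 + 77)*(33 + 65) + 8)*(-528) = (11*98 + 8)*(-528) = (1078 + 8)*(-528) = 1086*(-528) = -573408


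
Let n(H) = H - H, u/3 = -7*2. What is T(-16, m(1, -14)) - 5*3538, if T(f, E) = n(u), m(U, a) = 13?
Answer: -17690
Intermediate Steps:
u = -42 (u = 3*(-7*2) = 3*(-14) = -42)
n(H) = 0
T(f, E) = 0
T(-16, m(1, -14)) - 5*3538 = 0 - 5*3538 = 0 - 17690 = -17690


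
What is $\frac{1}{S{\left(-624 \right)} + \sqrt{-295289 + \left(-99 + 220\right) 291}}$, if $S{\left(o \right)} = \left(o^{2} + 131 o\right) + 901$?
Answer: $\frac{308533}{95192872167} - \frac{i \sqrt{260078}}{95192872167} \approx 3.2411 \cdot 10^{-6} - 5.3573 \cdot 10^{-9} i$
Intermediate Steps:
$S{\left(o \right)} = 901 + o^{2} + 131 o$
$\frac{1}{S{\left(-624 \right)} + \sqrt{-295289 + \left(-99 + 220\right) 291}} = \frac{1}{\left(901 + \left(-624\right)^{2} + 131 \left(-624\right)\right) + \sqrt{-295289 + \left(-99 + 220\right) 291}} = \frac{1}{\left(901 + 389376 - 81744\right) + \sqrt{-295289 + 121 \cdot 291}} = \frac{1}{308533 + \sqrt{-295289 + 35211}} = \frac{1}{308533 + \sqrt{-260078}} = \frac{1}{308533 + i \sqrt{260078}}$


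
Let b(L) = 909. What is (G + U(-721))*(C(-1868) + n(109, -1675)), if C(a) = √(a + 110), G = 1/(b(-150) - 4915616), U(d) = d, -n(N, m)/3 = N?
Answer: 1158725725596/4914707 - 3543503748*I*√1758/4914707 ≈ 2.3577e+5 - 30230.0*I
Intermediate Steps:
n(N, m) = -3*N
G = -1/4914707 (G = 1/(909 - 4915616) = 1/(-4914707) = -1/4914707 ≈ -2.0347e-7)
C(a) = √(110 + a)
(G + U(-721))*(C(-1868) + n(109, -1675)) = (-1/4914707 - 721)*(√(110 - 1868) - 3*109) = -3543503748*(√(-1758) - 327)/4914707 = -3543503748*(I*√1758 - 327)/4914707 = -3543503748*(-327 + I*√1758)/4914707 = 1158725725596/4914707 - 3543503748*I*√1758/4914707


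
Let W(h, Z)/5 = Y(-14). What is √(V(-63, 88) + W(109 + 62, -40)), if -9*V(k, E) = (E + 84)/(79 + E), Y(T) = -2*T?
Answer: 2*√8777854/501 ≈ 11.827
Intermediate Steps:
W(h, Z) = 140 (W(h, Z) = 5*(-2*(-14)) = 5*28 = 140)
V(k, E) = -(84 + E)/(9*(79 + E)) (V(k, E) = -(E + 84)/(9*(79 + E)) = -(84 + E)/(9*(79 + E)))
√(V(-63, 88) + W(109 + 62, -40)) = √((-84 - 1*88)/(9*(79 + 88)) + 140) = √((⅑)*(-84 - 88)/167 + 140) = √((⅑)*(1/167)*(-172) + 140) = √(-172/1503 + 140) = √(210248/1503) = 2*√8777854/501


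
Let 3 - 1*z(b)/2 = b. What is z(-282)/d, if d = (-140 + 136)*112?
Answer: -285/224 ≈ -1.2723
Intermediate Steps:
z(b) = 6 - 2*b
d = -448 (d = -4*112 = -448)
z(-282)/d = (6 - 2*(-282))/(-448) = (6 + 564)*(-1/448) = 570*(-1/448) = -285/224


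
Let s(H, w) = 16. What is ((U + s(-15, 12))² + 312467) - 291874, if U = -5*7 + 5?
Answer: 20789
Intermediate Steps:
U = -30 (U = -35 + 5 = -30)
((U + s(-15, 12))² + 312467) - 291874 = ((-30 + 16)² + 312467) - 291874 = ((-14)² + 312467) - 291874 = (196 + 312467) - 291874 = 312663 - 291874 = 20789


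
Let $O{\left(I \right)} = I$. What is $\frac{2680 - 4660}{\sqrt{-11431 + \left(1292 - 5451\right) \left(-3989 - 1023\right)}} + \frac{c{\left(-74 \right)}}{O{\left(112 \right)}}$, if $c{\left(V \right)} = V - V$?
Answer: $- \frac{1980 \sqrt{8677}}{425173} \approx -0.43379$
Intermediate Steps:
$c{\left(V \right)} = 0$
$\frac{2680 - 4660}{\sqrt{-11431 + \left(1292 - 5451\right) \left(-3989 - 1023\right)}} + \frac{c{\left(-74 \right)}}{O{\left(112 \right)}} = \frac{2680 - 4660}{\sqrt{-11431 + \left(1292 - 5451\right) \left(-3989 - 1023\right)}} + \frac{0}{112} = - \frac{1980}{\sqrt{-11431 - -20844908}} + 0 \cdot \frac{1}{112} = - \frac{1980}{\sqrt{-11431 + 20844908}} + 0 = - \frac{1980}{\sqrt{20833477}} + 0 = - \frac{1980}{49 \sqrt{8677}} + 0 = - 1980 \frac{\sqrt{8677}}{425173} + 0 = - \frac{1980 \sqrt{8677}}{425173} + 0 = - \frac{1980 \sqrt{8677}}{425173}$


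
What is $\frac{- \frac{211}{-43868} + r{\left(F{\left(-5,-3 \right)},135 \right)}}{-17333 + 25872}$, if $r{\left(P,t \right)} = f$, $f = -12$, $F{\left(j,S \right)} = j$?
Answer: $- \frac{526205}{374588852} \approx -0.0014048$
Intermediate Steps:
$r{\left(P,t \right)} = -12$
$\frac{- \frac{211}{-43868} + r{\left(F{\left(-5,-3 \right)},135 \right)}}{-17333 + 25872} = \frac{- \frac{211}{-43868} - 12}{-17333 + 25872} = \frac{\left(-211\right) \left(- \frac{1}{43868}\right) - 12}{8539} = \left(\frac{211}{43868} - 12\right) \frac{1}{8539} = \left(- \frac{526205}{43868}\right) \frac{1}{8539} = - \frac{526205}{374588852}$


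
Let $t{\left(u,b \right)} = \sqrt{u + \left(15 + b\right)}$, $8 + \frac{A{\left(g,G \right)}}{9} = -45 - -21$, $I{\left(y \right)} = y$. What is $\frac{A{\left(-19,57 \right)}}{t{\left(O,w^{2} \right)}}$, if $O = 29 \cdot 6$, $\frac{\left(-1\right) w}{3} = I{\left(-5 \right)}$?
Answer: $- \frac{48 \sqrt{46}}{23} \approx -14.154$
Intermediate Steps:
$A{\left(g,G \right)} = -288$ ($A{\left(g,G \right)} = -72 + 9 \left(-45 - -21\right) = -72 + 9 \left(-45 + 21\right) = -72 + 9 \left(-24\right) = -72 - 216 = -288$)
$w = 15$ ($w = \left(-3\right) \left(-5\right) = 15$)
$O = 174$
$t{\left(u,b \right)} = \sqrt{15 + b + u}$
$\frac{A{\left(-19,57 \right)}}{t{\left(O,w^{2} \right)}} = - \frac{288}{\sqrt{15 + 15^{2} + 174}} = - \frac{288}{\sqrt{15 + 225 + 174}} = - \frac{288}{\sqrt{414}} = - \frac{288}{3 \sqrt{46}} = - 288 \frac{\sqrt{46}}{138} = - \frac{48 \sqrt{46}}{23}$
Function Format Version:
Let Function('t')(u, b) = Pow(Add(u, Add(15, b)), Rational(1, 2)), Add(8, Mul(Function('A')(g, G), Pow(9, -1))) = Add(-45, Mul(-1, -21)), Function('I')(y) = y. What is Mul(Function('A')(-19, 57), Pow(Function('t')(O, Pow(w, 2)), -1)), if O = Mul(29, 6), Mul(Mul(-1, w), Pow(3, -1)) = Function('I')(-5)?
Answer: Mul(Rational(-48, 23), Pow(46, Rational(1, 2))) ≈ -14.154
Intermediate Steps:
Function('A')(g, G) = -288 (Function('A')(g, G) = Add(-72, Mul(9, Add(-45, Mul(-1, -21)))) = Add(-72, Mul(9, Add(-45, 21))) = Add(-72, Mul(9, -24)) = Add(-72, -216) = -288)
w = 15 (w = Mul(-3, -5) = 15)
O = 174
Function('t')(u, b) = Pow(Add(15, b, u), Rational(1, 2))
Mul(Function('A')(-19, 57), Pow(Function('t')(O, Pow(w, 2)), -1)) = Mul(-288, Pow(Pow(Add(15, Pow(15, 2), 174), Rational(1, 2)), -1)) = Mul(-288, Pow(Pow(Add(15, 225, 174), Rational(1, 2)), -1)) = Mul(-288, Pow(Pow(414, Rational(1, 2)), -1)) = Mul(-288, Pow(Mul(3, Pow(46, Rational(1, 2))), -1)) = Mul(-288, Mul(Rational(1, 138), Pow(46, Rational(1, 2)))) = Mul(Rational(-48, 23), Pow(46, Rational(1, 2)))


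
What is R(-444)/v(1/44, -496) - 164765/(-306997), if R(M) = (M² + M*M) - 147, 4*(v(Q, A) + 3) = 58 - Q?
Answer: 21295487221595/621054931 ≈ 34289.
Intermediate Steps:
v(Q, A) = 23/2 - Q/4 (v(Q, A) = -3 + (58 - Q)/4 = -3 + (29/2 - Q/4) = 23/2 - Q/4)
R(M) = -147 + 2*M² (R(M) = (M² + M²) - 147 = 2*M² - 147 = -147 + 2*M²)
R(-444)/v(1/44, -496) - 164765/(-306997) = (-147 + 2*(-444)²)/(23/2 - ¼/44) - 164765/(-306997) = (-147 + 2*197136)/(23/2 - ¼*1/44) - 164765*(-1/306997) = (-147 + 394272)/(23/2 - 1/176) + 164765/306997 = 394125/(2023/176) + 164765/306997 = 394125*(176/2023) + 164765/306997 = 69366000/2023 + 164765/306997 = 21295487221595/621054931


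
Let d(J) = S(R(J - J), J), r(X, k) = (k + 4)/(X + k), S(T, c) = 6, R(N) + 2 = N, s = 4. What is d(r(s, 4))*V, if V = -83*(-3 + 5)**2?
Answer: -1992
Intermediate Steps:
R(N) = -2 + N
r(X, k) = (4 + k)/(X + k)
V = -332 (V = -83*2**2 = -83*4 = -332)
d(J) = 6
d(r(s, 4))*V = 6*(-332) = -1992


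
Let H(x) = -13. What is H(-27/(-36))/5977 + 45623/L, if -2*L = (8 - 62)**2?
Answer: -272707625/8714466 ≈ -31.294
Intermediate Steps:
L = -1458 (L = -(8 - 62)**2/2 = -1/2*(-54)**2 = -1/2*2916 = -1458)
H(-27/(-36))/5977 + 45623/L = -13/5977 + 45623/(-1458) = -13*1/5977 + 45623*(-1/1458) = -13/5977 - 45623/1458 = -272707625/8714466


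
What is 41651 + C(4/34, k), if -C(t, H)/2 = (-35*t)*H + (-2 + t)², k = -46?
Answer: 11925611/289 ≈ 41265.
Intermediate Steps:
C(t, H) = -2*(-2 + t)² + 70*H*t (C(t, H) = -2*((-35*t)*H + (-2 + t)²) = -2*(-35*H*t + (-2 + t)²) = -2*((-2 + t)² - 35*H*t) = -2*(-2 + t)² + 70*H*t)
41651 + C(4/34, k) = 41651 + (-2*(-2 + 4/34)² + 70*(-46)*(4/34)) = 41651 + (-2*(-2 + 4*(1/34))² + 70*(-46)*(4*(1/34))) = 41651 + (-2*(-2 + 2/17)² + 70*(-46)*(2/17)) = 41651 + (-2*(-32/17)² - 6440/17) = 41651 + (-2*1024/289 - 6440/17) = 41651 + (-2048/289 - 6440/17) = 41651 - 111528/289 = 11925611/289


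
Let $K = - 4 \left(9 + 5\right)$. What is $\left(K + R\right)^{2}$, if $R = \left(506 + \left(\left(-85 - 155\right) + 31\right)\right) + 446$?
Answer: $471969$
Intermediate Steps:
$K = -56$ ($K = \left(-4\right) 14 = -56$)
$R = 743$ ($R = \left(506 + \left(-240 + 31\right)\right) + 446 = \left(506 - 209\right) + 446 = 297 + 446 = 743$)
$\left(K + R\right)^{2} = \left(-56 + 743\right)^{2} = 687^{2} = 471969$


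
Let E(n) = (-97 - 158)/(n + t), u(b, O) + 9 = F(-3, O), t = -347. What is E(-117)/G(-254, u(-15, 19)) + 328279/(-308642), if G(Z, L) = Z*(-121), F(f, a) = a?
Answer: -2340684462497/2200706348896 ≈ -1.0636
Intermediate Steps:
u(b, O) = -9 + O
G(Z, L) = -121*Z
E(n) = -255/(-347 + n) (E(n) = (-97 - 158)/(n - 347) = -255/(-347 + n))
E(-117)/G(-254, u(-15, 19)) + 328279/(-308642) = (-255/(-347 - 117))/((-121*(-254))) + 328279/(-308642) = -255/(-464)/30734 + 328279*(-1/308642) = -255*(-1/464)*(1/30734) - 328279/308642 = (255/464)*(1/30734) - 328279/308642 = 255/14260576 - 328279/308642 = -2340684462497/2200706348896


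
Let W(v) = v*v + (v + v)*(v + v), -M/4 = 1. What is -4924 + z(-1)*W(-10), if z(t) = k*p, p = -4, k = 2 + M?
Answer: -924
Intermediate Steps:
M = -4 (M = -4*1 = -4)
W(v) = 5*v² (W(v) = v² + (2*v)*(2*v) = v² + 4*v² = 5*v²)
k = -2 (k = 2 - 4 = -2)
z(t) = 8 (z(t) = -2*(-4) = 8)
-4924 + z(-1)*W(-10) = -4924 + 8*(5*(-10)²) = -4924 + 8*(5*100) = -4924 + 8*500 = -4924 + 4000 = -924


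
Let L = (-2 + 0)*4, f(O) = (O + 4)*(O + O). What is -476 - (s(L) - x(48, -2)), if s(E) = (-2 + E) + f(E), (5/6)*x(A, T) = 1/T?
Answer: -2653/5 ≈ -530.60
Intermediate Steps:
x(A, T) = 6/(5*T)
f(O) = 2*O*(4 + O) (f(O) = (4 + O)*(2*O) = 2*O*(4 + O))
L = -8 (L = -2*4 = -8)
s(E) = -2 + E + 2*E*(4 + E) (s(E) = (-2 + E) + 2*E*(4 + E) = -2 + E + 2*E*(4 + E))
-476 - (s(L) - x(48, -2)) = -476 - ((-2 - 8 + 2*(-8)*(4 - 8)) - 6/(5*(-2))) = -476 - ((-2 - 8 + 2*(-8)*(-4)) - 6*(-1)/(5*2)) = -476 - ((-2 - 8 + 64) - 1*(-⅗)) = -476 - (54 + ⅗) = -476 - 1*273/5 = -476 - 273/5 = -2653/5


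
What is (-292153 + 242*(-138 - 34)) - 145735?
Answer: -479512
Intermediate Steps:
(-292153 + 242*(-138 - 34)) - 145735 = (-292153 + 242*(-172)) - 145735 = (-292153 - 41624) - 145735 = -333777 - 145735 = -479512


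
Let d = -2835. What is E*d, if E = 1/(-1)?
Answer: 2835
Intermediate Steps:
E = -1
E*d = -1*(-2835) = 2835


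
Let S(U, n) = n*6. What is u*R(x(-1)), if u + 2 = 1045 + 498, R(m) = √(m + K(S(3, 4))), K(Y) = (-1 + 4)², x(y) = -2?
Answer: 1541*√7 ≈ 4077.1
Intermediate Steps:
S(U, n) = 6*n
K(Y) = 9 (K(Y) = 3² = 9)
R(m) = √(9 + m) (R(m) = √(m + 9) = √(9 + m))
u = 1541 (u = -2 + (1045 + 498) = -2 + 1543 = 1541)
u*R(x(-1)) = 1541*√(9 - 2) = 1541*√7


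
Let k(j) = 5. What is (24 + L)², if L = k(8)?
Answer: 841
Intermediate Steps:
L = 5
(24 + L)² = (24 + 5)² = 29² = 841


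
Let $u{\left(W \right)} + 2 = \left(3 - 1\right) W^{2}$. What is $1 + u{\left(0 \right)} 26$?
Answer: $-51$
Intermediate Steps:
$u{\left(W \right)} = -2 + 2 W^{2}$ ($u{\left(W \right)} = -2 + \left(3 - 1\right) W^{2} = -2 + 2 W^{2}$)
$1 + u{\left(0 \right)} 26 = 1 + \left(-2 + 2 \cdot 0^{2}\right) 26 = 1 + \left(-2 + 2 \cdot 0\right) 26 = 1 + \left(-2 + 0\right) 26 = 1 - 52 = -51$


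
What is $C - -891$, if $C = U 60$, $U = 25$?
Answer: $2391$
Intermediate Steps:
$C = 1500$ ($C = 25 \cdot 60 = 1500$)
$C - -891 = 1500 - -891 = 1500 + \left(-1519 + 2410\right) = 1500 + 891 = 2391$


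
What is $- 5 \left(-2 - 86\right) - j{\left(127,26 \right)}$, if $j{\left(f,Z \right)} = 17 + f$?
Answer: $296$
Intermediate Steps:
$- 5 \left(-2 - 86\right) - j{\left(127,26 \right)} = - 5 \left(-2 - 86\right) - \left(17 + 127\right) = \left(-5\right) \left(-88\right) - 144 = 440 - 144 = 296$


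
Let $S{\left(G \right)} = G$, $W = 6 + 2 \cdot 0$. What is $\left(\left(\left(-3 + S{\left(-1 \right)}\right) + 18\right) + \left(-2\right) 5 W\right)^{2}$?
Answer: $2116$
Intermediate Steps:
$W = 6$ ($W = 6 + 0 = 6$)
$\left(\left(\left(-3 + S{\left(-1 \right)}\right) + 18\right) + \left(-2\right) 5 W\right)^{2} = \left(\left(\left(-3 - 1\right) + 18\right) + \left(-2\right) 5 \cdot 6\right)^{2} = \left(\left(-4 + 18\right) - 60\right)^{2} = \left(14 - 60\right)^{2} = \left(-46\right)^{2} = 2116$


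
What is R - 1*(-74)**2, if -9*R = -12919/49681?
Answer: -2448465485/447129 ≈ -5476.0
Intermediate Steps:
R = 12919/447129 (R = -(-12919)/(9*49681) = -1/9*(-12919/49681) = 12919/447129 ≈ 0.028893)
R - 1*(-74)**2 = 12919/447129 - 1*(-74)**2 = 12919/447129 - 1*5476 = 12919/447129 - 5476 = -2448465485/447129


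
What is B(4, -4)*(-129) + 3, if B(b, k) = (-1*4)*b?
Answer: 2067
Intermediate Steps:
B(b, k) = -4*b
B(4, -4)*(-129) + 3 = -4*4*(-129) + 3 = -16*(-129) + 3 = 2064 + 3 = 2067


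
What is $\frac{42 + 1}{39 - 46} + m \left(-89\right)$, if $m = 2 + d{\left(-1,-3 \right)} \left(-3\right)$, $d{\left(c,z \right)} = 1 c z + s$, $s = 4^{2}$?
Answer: $\frac{34222}{7} \approx 4888.9$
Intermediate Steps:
$s = 16$
$d{\left(c,z \right)} = 16 + c z$ ($d{\left(c,z \right)} = 1 c z + 16 = c z + 16 = 16 + c z$)
$m = -55$ ($m = 2 + \left(16 - -3\right) \left(-3\right) = 2 + \left(16 + 3\right) \left(-3\right) = 2 + 19 \left(-3\right) = 2 - 57 = -55$)
$\frac{42 + 1}{39 - 46} + m \left(-89\right) = \frac{42 + 1}{39 - 46} - -4895 = \frac{43}{-7} + 4895 = 43 \left(- \frac{1}{7}\right) + 4895 = - \frac{43}{7} + 4895 = \frac{34222}{7}$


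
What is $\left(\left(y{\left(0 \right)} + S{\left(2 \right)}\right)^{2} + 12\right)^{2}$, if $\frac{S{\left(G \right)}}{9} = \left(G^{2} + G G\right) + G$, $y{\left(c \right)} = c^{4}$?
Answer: $65804544$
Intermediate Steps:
$S{\left(G \right)} = 9 G + 18 G^{2}$ ($S{\left(G \right)} = 9 \left(\left(G^{2} + G G\right) + G\right) = 9 \left(\left(G^{2} + G^{2}\right) + G\right) = 9 \left(2 G^{2} + G\right) = 9 \left(G + 2 G^{2}\right) = 9 G + 18 G^{2}$)
$\left(\left(y{\left(0 \right)} + S{\left(2 \right)}\right)^{2} + 12\right)^{2} = \left(\left(0^{4} + 9 \cdot 2 \left(1 + 2 \cdot 2\right)\right)^{2} + 12\right)^{2} = \left(\left(0 + 9 \cdot 2 \left(1 + 4\right)\right)^{2} + 12\right)^{2} = \left(\left(0 + 9 \cdot 2 \cdot 5\right)^{2} + 12\right)^{2} = \left(\left(0 + 90\right)^{2} + 12\right)^{2} = \left(90^{2} + 12\right)^{2} = \left(8100 + 12\right)^{2} = 8112^{2} = 65804544$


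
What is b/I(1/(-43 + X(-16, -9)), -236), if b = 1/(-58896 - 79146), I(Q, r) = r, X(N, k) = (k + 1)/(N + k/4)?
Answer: 1/32577912 ≈ 3.0696e-8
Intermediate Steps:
X(N, k) = (1 + k)/(N + k/4) (X(N, k) = (1 + k)/(N + k*(1/4)) = (1 + k)/(N + k/4))
b = -1/138042 (b = 1/(-138042) = -1/138042 ≈ -7.2442e-6)
b/I(1/(-43 + X(-16, -9)), -236) = -1/138042/(-236) = -1/138042*(-1/236) = 1/32577912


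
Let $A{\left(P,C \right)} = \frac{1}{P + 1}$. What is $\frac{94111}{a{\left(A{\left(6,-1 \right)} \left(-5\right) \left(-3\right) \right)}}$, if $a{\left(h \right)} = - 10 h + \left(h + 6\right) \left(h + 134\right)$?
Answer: $\frac{4611439}{53271} \approx 86.566$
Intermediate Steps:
$A{\left(P,C \right)} = \frac{1}{1 + P}$
$a{\left(h \right)} = - 10 h + \left(6 + h\right) \left(134 + h\right)$
$\frac{94111}{a{\left(A{\left(6,-1 \right)} \left(-5\right) \left(-3\right) \right)}} = \frac{94111}{804 + \left(\frac{1}{1 + 6} \left(-5\right) \left(-3\right)\right)^{2} + 130 \frac{1}{1 + 6} \left(-5\right) \left(-3\right)} = \frac{94111}{804 + \left(\frac{1}{7} \left(-5\right) \left(-3\right)\right)^{2} + 130 \cdot \frac{1}{7} \left(-5\right) \left(-3\right)} = \frac{94111}{804 + \left(\left(- \frac{5}{7}\right) \left(-3\right)\right)^{2} + 130 \left(\left(- \frac{5}{7}\right) \left(-3\right)\right)} = \frac{94111}{804 + \left(\frac{15}{7}\right)^{2} + 130 \cdot \frac{15}{7}} = \frac{94111}{804 + \frac{225}{49} + \frac{1950}{7}} = \frac{94111}{\frac{53271}{49}} = 94111 \cdot \frac{49}{53271} = \frac{4611439}{53271}$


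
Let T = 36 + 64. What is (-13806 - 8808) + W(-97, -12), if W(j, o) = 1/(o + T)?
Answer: -1990031/88 ≈ -22614.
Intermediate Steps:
T = 100
W(j, o) = 1/(100 + o) (W(j, o) = 1/(o + 100) = 1/(100 + o))
(-13806 - 8808) + W(-97, -12) = (-13806 - 8808) + 1/(100 - 12) = -22614 + 1/88 = -1990031/88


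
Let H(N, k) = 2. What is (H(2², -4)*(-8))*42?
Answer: -672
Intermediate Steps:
(H(2², -4)*(-8))*42 = (2*(-8))*42 = -16*42 = -672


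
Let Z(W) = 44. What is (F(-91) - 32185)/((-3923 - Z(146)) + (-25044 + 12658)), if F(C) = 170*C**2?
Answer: -1375585/16353 ≈ -84.118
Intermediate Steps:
(F(-91) - 32185)/((-3923 - Z(146)) + (-25044 + 12658)) = (170*(-91)**2 - 32185)/((-3923 - 1*44) + (-25044 + 12658)) = (170*8281 - 32185)/((-3923 - 44) - 12386) = (1407770 - 32185)/(-3967 - 12386) = 1375585/(-16353) = 1375585*(-1/16353) = -1375585/16353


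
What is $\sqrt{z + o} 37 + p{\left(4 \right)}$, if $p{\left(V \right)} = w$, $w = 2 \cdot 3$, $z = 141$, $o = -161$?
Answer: $6 + 74 i \sqrt{5} \approx 6.0 + 165.47 i$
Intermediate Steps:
$w = 6$
$p{\left(V \right)} = 6$
$\sqrt{z + o} 37 + p{\left(4 \right)} = \sqrt{141 - 161} \cdot 37 + 6 = \sqrt{-20} \cdot 37 + 6 = 2 i \sqrt{5} \cdot 37 + 6 = 74 i \sqrt{5} + 6 = 6 + 74 i \sqrt{5}$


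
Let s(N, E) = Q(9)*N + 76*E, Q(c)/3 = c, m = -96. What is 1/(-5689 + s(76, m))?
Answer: -1/10933 ≈ -9.1466e-5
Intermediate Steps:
Q(c) = 3*c
s(N, E) = 27*N + 76*E (s(N, E) = (3*9)*N + 76*E = 27*N + 76*E)
1/(-5689 + s(76, m)) = 1/(-5689 + (27*76 + 76*(-96))) = 1/(-5689 + (2052 - 7296)) = 1/(-5689 - 5244) = 1/(-10933) = -1/10933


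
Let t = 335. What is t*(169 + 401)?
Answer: 190950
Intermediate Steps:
t*(169 + 401) = 335*(169 + 401) = 335*570 = 190950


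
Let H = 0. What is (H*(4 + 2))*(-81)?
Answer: 0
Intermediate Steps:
(H*(4 + 2))*(-81) = (0*(4 + 2))*(-81) = (0*6)*(-81) = 0*(-81) = 0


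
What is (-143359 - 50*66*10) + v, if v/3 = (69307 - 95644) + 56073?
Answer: -87151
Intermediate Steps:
v = 89208 (v = 3*((69307 - 95644) + 56073) = 3*(-26337 + 56073) = 3*29736 = 89208)
(-143359 - 50*66*10) + v = (-143359 - 50*66*10) + 89208 = (-143359 - 3300*10) + 89208 = (-143359 - 33000) + 89208 = -176359 + 89208 = -87151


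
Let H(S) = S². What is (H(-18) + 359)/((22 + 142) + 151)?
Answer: 683/315 ≈ 2.1683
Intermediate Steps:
(H(-18) + 359)/((22 + 142) + 151) = ((-18)² + 359)/((22 + 142) + 151) = (324 + 359)/(164 + 151) = 683/315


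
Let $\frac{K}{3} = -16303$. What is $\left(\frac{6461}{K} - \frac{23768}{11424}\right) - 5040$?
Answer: $- \frac{58025783}{11508} \approx -5042.2$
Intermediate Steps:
$K = -48909$ ($K = 3 \left(-16303\right) = -48909$)
$\left(\frac{6461}{K} - \frac{23768}{11424}\right) - 5040 = \left(\frac{6461}{-48909} - \frac{23768}{11424}\right) - 5040 = \left(6461 \left(- \frac{1}{48909}\right) - \frac{2971}{1428}\right) - 5040 = \left(- \frac{923}{6987} - \frac{2971}{1428}\right) - 5040 = - \frac{25463}{11508} - 5040 = - \frac{58025783}{11508}$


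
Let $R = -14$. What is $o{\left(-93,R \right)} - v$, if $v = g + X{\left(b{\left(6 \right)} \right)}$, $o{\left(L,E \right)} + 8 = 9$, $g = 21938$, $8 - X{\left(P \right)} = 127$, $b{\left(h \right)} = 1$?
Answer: $-21818$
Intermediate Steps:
$X{\left(P \right)} = -119$ ($X{\left(P \right)} = 8 - 127 = -119$)
$o{\left(L,E \right)} = 1$ ($o{\left(L,E \right)} = -8 + 9 = 1$)
$v = 21819$ ($v = 21938 - 119 = 21819$)
$o{\left(-93,R \right)} - v = 1 - 21819 = -21818$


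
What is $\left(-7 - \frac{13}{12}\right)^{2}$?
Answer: $\frac{9409}{144} \approx 65.34$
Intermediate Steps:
$\left(-7 - \frac{13}{12}\right)^{2} = \left(- \frac{97}{12}\right)^{2} = \frac{9409}{144}$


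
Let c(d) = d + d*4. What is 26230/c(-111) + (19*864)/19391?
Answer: -99903010/2152401 ≈ -46.415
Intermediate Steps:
c(d) = 5*d (c(d) = d + 4*d = 5*d)
26230/c(-111) + (19*864)/19391 = 26230/((5*(-111))) + (19*864)/19391 = 26230/(-555) + 16416*(1/19391) = 26230*(-1/555) + 16416/19391 = -5246/111 + 16416/19391 = -99903010/2152401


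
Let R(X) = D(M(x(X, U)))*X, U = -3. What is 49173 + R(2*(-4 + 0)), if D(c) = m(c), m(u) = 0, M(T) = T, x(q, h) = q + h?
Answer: 49173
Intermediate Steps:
x(q, h) = h + q
D(c) = 0
R(X) = 0 (R(X) = 0*X = 0)
49173 + R(2*(-4 + 0)) = 49173 + 0 = 49173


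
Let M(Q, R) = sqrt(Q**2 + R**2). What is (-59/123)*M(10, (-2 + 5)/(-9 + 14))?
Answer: -59*sqrt(2509)/615 ≈ -4.8054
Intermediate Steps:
(-59/123)*M(10, (-2 + 5)/(-9 + 14)) = (-59/123)*sqrt(10**2 + ((-2 + 5)/(-9 + 14))**2) = (-59*1/123)*sqrt(100 + (3/5)**2) = -59*sqrt(100 + (3*(1/5))**2)/123 = -59*sqrt(100 + (3/5)**2)/123 = -59*sqrt(100 + 9/25)/123 = -59*sqrt(2509)/615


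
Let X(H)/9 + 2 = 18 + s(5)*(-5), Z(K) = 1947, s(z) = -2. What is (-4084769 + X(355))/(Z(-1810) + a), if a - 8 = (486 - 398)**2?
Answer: -4084535/9699 ≈ -421.13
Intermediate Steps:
X(H) = 234 (X(H) = -18 + 9*(18 - 2*(-5)) = -18 + 9*(18 + 10) = -18 + 9*28 = -18 + 252 = 234)
a = 7752 (a = 8 + (486 - 398)**2 = 8 + 88**2 = 8 + 7744 = 7752)
(-4084769 + X(355))/(Z(-1810) + a) = (-4084769 + 234)/(1947 + 7752) = -4084535/9699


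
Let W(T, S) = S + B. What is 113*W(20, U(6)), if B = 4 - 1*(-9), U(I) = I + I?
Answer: 2825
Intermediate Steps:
U(I) = 2*I
B = 13 (B = 4 + 9 = 13)
W(T, S) = 13 + S (W(T, S) = S + 13 = 13 + S)
113*W(20, U(6)) = 113*(13 + 2*6) = 113*(13 + 12) = 113*25 = 2825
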